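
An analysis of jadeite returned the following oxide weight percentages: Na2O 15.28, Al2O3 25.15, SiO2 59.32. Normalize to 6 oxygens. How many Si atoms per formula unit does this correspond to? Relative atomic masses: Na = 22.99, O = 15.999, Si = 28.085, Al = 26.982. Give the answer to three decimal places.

2.001 Si apfu

Na2O: 15.28/61.979 = 0.24654 mol → 0.49308 mol Na, 0.24654 mol O.
Al2O3: 25.15/101.961 = 0.24666 mol → 0.49332 mol Al, 0.73998 mol O.
SiO2: 59.32/60.083 = 0.98730 mol → 0.98730 mol Si, 1.97460 mol O.
Total oxygen = 2.96112 mol. Normalization factor = 6/2.96112 = 2.02626.
Si per 6 O = 0.98730 × 2.02626 = 2.001.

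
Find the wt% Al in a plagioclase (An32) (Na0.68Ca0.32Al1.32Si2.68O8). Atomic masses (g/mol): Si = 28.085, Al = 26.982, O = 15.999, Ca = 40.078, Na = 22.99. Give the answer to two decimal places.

13.32 mass %

Formula mass = 0.68*22.99 + 0.32*40.078 + 1.32*26.982 + 2.68*28.085 + 8*15.999 = 267.334 g/mol, of which 35.616 g is Al.
So Al makes up 35.616/267.334 = 0.1332 of the mass, i.e. 13.32%.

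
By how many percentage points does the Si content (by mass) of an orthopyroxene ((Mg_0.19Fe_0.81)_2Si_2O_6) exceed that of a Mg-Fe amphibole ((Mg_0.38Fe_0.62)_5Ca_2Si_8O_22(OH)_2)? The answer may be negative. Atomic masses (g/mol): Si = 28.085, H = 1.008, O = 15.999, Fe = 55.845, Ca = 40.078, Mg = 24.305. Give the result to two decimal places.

-2.39 percentage points

First mineral: 56.170 g Si in 251.869 g formula = 22.30 wt% Si.
Second mineral: 224.680 g Si in 910.127 g formula = 24.69 wt% Si.
22.30% − 24.69% gives a difference of -2.39 percentage points.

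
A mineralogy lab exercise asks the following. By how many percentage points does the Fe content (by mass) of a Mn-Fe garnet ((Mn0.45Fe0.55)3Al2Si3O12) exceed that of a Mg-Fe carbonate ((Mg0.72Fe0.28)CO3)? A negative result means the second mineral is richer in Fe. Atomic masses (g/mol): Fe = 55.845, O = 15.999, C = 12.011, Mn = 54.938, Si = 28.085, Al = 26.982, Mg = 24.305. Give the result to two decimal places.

Fe in (Mn0.45Fe0.55)3Al2Si3O12: molar mass 496.518 g/mol; 1.65×55.845 = 92.144 g → 18.56 wt%.
Fe in (Mg0.72Fe0.28)CO3: molar mass 93.144 g/mol; 0.28×55.845 = 15.637 g → 16.79 wt%.
Difference = 18.56 − 16.79 = 1.77 percentage points.

1.77 percentage points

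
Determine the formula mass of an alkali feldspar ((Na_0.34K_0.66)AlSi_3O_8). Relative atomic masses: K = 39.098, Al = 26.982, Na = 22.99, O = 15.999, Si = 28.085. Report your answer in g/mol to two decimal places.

272.85 g/mol

The formula mass is the sum 0.34×22.99 + 0.66×39.098 + 1×26.982 + 3×28.085 + 8×15.999.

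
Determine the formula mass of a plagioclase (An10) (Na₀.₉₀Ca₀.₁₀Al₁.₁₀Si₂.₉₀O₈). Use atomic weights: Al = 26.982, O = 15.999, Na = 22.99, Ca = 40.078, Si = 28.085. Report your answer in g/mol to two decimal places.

M = 0.90*22.99 + 0.10*40.078 + 1.10*26.982 + 2.90*28.085 + 8*15.999

263.82 g/mol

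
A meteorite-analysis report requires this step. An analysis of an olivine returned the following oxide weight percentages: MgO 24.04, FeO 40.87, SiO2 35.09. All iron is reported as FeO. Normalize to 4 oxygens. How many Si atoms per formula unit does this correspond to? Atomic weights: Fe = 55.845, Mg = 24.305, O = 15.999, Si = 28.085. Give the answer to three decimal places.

1.001 Si apfu

MgO: 24.04/40.304 = 0.59647 mol → 0.59647 mol Mg, 0.59647 mol O.
FeO: 40.87/71.844 = 0.56887 mol → 0.56887 mol Fe, 0.56887 mol O.
SiO2: 35.09/60.083 = 0.58403 mol → 0.58403 mol Si, 1.16806 mol O.
Total oxygen = 2.33340 mol. Normalization factor = 4/2.33340 = 1.71424.
Si per 4 O = 0.58403 × 1.71424 = 1.001.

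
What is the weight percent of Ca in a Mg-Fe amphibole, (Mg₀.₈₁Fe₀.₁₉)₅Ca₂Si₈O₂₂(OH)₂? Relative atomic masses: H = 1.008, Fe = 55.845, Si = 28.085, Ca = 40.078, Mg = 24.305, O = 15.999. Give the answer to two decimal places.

M((Mg₀.₈₁Fe₀.₁₉)₅Ca₂Si₈O₂₂(OH)₂) = 842.316 g/mol.
Ca contributes 2 × 40.078 = 80.156 g per mole.
80.156/842.316 = 0.0952 → 9.52%.

9.52 weight percent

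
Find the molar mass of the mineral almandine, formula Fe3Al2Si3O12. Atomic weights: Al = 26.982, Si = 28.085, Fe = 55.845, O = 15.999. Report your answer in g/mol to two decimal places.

M = 3*55.845 + 2*26.982 + 3*28.085 + 12*15.999

497.74 g/mol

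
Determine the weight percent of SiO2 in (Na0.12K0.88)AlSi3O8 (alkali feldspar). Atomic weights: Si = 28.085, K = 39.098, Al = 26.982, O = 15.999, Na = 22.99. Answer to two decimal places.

65.21 wt%

Formula mass = 276.394 g/mol.
3 Si → 3.0000 mol SiO2 per formula unit; M(SiO2) = 60.083, so SiO2 mass = 180.249 g.
180.249/276.394 × 100 = 65.21 wt%.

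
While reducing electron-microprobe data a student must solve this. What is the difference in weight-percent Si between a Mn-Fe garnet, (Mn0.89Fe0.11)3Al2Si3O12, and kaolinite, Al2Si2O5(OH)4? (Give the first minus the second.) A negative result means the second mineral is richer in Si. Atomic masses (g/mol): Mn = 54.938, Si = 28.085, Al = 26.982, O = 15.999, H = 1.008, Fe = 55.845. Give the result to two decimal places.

First mineral: 84.255 g Si in 495.320 g formula = 17.01 wt% Si.
Second mineral: 56.170 g Si in 258.157 g formula = 21.76 wt% Si.
17.01% − 21.76% gives a difference of -4.75 percentage points.

-4.75 percentage points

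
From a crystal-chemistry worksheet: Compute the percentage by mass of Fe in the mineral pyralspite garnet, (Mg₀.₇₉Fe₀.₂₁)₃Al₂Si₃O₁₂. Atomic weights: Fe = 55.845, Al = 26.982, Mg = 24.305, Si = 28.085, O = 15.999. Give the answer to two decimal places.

M((Mg₀.₇₉Fe₀.₂₁)₃Al₂Si₃O₁₂) = 422.992 g/mol.
Fe contributes 0.63 × 55.845 = 35.182 g per mole.
35.182/422.992 = 0.0832 → 8.32%.

8.32 wt%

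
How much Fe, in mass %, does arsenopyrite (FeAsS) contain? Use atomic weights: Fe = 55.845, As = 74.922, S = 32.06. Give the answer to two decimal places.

Formula mass = 1×55.845 + 1×74.922 + 1×32.06 = 162.827 g/mol, of which 55.845 g is Fe.
So Fe makes up 55.845/162.827 = 0.3430 of the mass, i.e. 34.30%.

34.30 mass %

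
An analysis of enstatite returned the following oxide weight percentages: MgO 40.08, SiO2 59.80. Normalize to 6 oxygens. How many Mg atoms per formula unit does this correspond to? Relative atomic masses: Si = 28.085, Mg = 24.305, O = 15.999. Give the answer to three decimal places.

1.999 Mg apfu

MgO (M=40.304): mol = 0.99444; Mg = 0.99444, O = 0.99444.
SiO2 (M=60.083): mol = 0.99529; Si = 0.99529, O = 1.99058.
ΣO = 2.98502; factor = 6/ΣO = 2.01004.
Mg apfu = 0.99444 × 2.01004 = 1.999.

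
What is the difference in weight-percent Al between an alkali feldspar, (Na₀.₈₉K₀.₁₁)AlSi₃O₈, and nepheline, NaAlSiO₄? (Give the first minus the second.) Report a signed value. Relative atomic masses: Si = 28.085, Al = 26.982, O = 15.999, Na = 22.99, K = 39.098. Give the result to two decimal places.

-8.77 percentage points

Al in (Na₀.₈₉K₀.₁₁)AlSi₃O₈: molar mass 263.991 g/mol; 1×26.982 = 26.982 g → 10.22 wt%.
Al in NaAlSiO₄: molar mass 142.053 g/mol; 1×26.982 = 26.982 g → 18.99 wt%.
Difference = 10.22 − 18.99 = -8.77 percentage points.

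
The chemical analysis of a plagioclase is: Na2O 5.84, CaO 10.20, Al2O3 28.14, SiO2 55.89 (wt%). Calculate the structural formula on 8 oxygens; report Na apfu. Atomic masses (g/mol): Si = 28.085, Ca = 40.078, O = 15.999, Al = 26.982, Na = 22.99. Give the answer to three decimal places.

0.509 Na apfu

5.84 wt% Na2O ÷ 61.979 g/mol = 0.09423 mol, giving 0.18846 Na and 0.09423 O.
10.20 wt% CaO ÷ 56.077 g/mol = 0.18189 mol, giving 0.18189 Ca and 0.18189 O.
28.14 wt% Al2O3 ÷ 101.961 g/mol = 0.27599 mol, giving 0.55198 Al and 0.82797 O.
55.89 wt% SiO2 ÷ 60.083 g/mol = 0.93021 mol, giving 0.93021 Si and 1.86042 O.
Oxygen sums to 2.96451; scaling by 8/2.96451 = 2.69859 puts the formula on 8 O.
Na: 0.18846 × 2.69859 = 0.509 atoms per formula unit.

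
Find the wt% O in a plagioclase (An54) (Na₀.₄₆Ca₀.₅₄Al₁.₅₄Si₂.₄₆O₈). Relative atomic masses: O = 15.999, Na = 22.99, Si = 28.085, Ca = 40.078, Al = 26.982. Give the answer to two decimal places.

47.26 mass %

M(Na₀.₄₆Ca₀.₅₄Al₁.₅₄Si₂.₄₆O₈) = 270.851 g/mol.
O contributes 8 × 15.999 = 127.992 g per mole.
127.992/270.851 = 0.4726 → 47.26%.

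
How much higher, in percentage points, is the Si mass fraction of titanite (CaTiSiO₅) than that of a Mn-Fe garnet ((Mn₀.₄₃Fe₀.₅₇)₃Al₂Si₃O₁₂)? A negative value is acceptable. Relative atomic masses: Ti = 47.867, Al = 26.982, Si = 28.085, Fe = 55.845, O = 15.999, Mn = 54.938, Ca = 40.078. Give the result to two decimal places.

-2.64 percentage points

M(CaTiSiO₅) = 196.025 g/mol, so wt% Si = 28.085/196.025 × 100 = 14.33%.
M((Mn₀.₄₃Fe₀.₅₇)₃Al₂Si₃O₁₂) = 496.572 g/mol, so wt% Si = 84.255/496.572 × 100 = 16.97%.
14.33 − 16.97 = -2.64 pp.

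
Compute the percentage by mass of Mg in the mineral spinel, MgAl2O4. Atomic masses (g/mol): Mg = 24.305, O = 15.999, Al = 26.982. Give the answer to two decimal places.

17.08 mass %

Molar mass of MgAl2O4: 1·24.305 + 2·26.982 + 4·15.999 = 142.265 g/mol.
Mass of Mg per formula unit: 1 × 24.305 = 24.305 g.
Weight fraction Mg = 24.305 / 142.265 = 0.1708.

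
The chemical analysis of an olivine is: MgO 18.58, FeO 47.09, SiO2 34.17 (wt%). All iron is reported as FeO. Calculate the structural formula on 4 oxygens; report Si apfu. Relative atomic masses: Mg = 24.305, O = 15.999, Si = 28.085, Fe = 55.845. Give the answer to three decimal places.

18.58 wt% MgO ÷ 40.304 g/mol = 0.46100 mol, giving 0.46100 Mg and 0.46100 O.
47.09 wt% FeO ÷ 71.844 g/mol = 0.65545 mol, giving 0.65545 Fe and 0.65545 O.
34.17 wt% SiO2 ÷ 60.083 g/mol = 0.56871 mol, giving 0.56871 Si and 1.13742 O.
Oxygen sums to 2.25387; scaling by 4/2.25387 = 1.77473 puts the formula on 4 O.
Si: 0.56871 × 1.77473 = 1.009 atoms per formula unit.

1.009 Si apfu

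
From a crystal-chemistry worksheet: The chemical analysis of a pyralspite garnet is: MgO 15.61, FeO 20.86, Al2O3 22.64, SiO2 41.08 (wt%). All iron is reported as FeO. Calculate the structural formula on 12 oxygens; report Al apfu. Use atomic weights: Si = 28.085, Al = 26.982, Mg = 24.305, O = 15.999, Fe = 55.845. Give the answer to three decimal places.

1.966 Al apfu

MgO: 15.61/40.304 = 0.38731 mol → 0.38731 mol Mg, 0.38731 mol O.
FeO: 20.86/71.844 = 0.29035 mol → 0.29035 mol Fe, 0.29035 mol O.
Al2O3: 22.64/101.961 = 0.22205 mol → 0.44410 mol Al, 0.66615 mol O.
SiO2: 41.08/60.083 = 0.68372 mol → 0.68372 mol Si, 1.36744 mol O.
Total oxygen = 2.71125 mol. Normalization factor = 12/2.71125 = 4.42600.
Al per 12 O = 0.44410 × 4.42600 = 1.966.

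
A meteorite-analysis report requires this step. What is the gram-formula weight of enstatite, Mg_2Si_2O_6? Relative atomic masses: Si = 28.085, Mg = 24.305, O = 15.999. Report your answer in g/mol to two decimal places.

M = 2*24.305 + 2*28.085 + 6*15.999

200.77 g/mol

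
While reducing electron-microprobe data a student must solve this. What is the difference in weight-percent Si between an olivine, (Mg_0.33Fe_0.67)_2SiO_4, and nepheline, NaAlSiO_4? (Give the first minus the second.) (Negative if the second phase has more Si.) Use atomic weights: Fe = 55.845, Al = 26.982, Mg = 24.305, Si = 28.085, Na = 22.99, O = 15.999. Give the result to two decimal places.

Si in (Mg_0.33Fe_0.67)_2SiO_4: molar mass 182.955 g/mol; 1×28.085 = 28.085 g → 15.35 wt%.
Si in NaAlSiO_4: molar mass 142.053 g/mol; 1×28.085 = 28.085 g → 19.77 wt%.
Difference = 15.35 − 19.77 = -4.42 percentage points.

-4.42 percentage points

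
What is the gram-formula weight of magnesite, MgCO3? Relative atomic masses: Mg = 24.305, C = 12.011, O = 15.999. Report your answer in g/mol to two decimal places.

The formula mass is the sum 1(24.305) + 1(12.011) + 3(15.999).

84.31 g/mol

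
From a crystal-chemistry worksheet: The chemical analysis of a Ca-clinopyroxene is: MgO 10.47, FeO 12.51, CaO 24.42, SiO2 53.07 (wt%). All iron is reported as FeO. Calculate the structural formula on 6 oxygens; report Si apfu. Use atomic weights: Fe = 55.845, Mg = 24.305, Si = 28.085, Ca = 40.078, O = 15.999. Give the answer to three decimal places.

10.47 wt% MgO ÷ 40.304 g/mol = 0.25978 mol, giving 0.25978 Mg and 0.25978 O.
12.51 wt% FeO ÷ 71.844 g/mol = 0.17413 mol, giving 0.17413 Fe and 0.17413 O.
24.42 wt% CaO ÷ 56.077 g/mol = 0.43547 mol, giving 0.43547 Ca and 0.43547 O.
53.07 wt% SiO2 ÷ 60.083 g/mol = 0.88328 mol, giving 0.88328 Si and 1.76656 O.
Oxygen sums to 2.63594; scaling by 6/2.63594 = 2.27623 puts the formula on 6 O.
Si: 0.88328 × 2.27623 = 2.011 atoms per formula unit.

2.011 Si apfu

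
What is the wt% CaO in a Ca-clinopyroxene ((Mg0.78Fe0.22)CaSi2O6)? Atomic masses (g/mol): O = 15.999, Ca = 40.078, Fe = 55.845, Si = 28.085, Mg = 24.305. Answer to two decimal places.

25.09 wt%

M((Mg0.78Fe0.22)CaSi2O6) = 223.486 g/mol; M(CaO) = 56.077 g/mol.
Moles CaO per formula unit = 1 Ca ÷ 1 = 1.0000.
CaO fraction = (1.0000 × 56.077) / 223.486 = 56.077/223.486 = 0.2509.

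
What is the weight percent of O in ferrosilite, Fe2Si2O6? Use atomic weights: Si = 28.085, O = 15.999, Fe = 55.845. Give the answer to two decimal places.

Molar mass of Fe2Si2O6: 2*55.845 + 2*28.085 + 6*15.999 = 263.854 g/mol.
Mass of O per formula unit: 6 × 15.999 = 95.994 g.
Weight fraction O = 95.994 / 263.854 = 0.3638.

36.38 wt%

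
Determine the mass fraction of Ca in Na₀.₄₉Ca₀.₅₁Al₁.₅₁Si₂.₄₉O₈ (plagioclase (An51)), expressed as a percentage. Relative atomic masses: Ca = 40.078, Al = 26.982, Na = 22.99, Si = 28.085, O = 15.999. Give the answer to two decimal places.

Molar mass of Na₀.₄₉Ca₀.₅₁Al₁.₅₁Si₂.₄₉O₈: 0.49·22.99 + 0.51·40.078 + 1.51·26.982 + 2.49·28.085 + 8·15.999 = 270.371 g/mol.
Mass of Ca per formula unit: 0.51 × 40.078 = 20.440 g.
Weight fraction Ca = 20.440 / 270.371 = 0.0756.

7.56 wt%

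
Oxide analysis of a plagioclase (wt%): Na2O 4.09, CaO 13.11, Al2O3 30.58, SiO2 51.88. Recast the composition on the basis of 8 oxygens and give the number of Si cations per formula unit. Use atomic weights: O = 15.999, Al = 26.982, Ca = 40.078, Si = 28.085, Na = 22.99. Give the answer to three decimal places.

Na2O: 4.09/61.979 = 0.06599 mol → 0.13198 mol Na, 0.06599 mol O.
CaO: 13.11/56.077 = 0.23379 mol → 0.23379 mol Ca, 0.23379 mol O.
Al2O3: 30.58/101.961 = 0.29992 mol → 0.59984 mol Al, 0.89976 mol O.
SiO2: 51.88/60.083 = 0.86347 mol → 0.86347 mol Si, 1.72694 mol O.
Total oxygen = 2.92648 mol. Normalization factor = 8/2.92648 = 2.73366.
Si per 8 O = 0.86347 × 2.73366 = 2.360.

2.360 Si apfu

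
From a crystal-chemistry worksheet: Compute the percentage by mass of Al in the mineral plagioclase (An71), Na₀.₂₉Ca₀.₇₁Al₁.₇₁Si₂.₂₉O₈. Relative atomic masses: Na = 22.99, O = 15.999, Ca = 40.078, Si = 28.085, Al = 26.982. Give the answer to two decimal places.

Molar mass of Na₀.₂₉Ca₀.₇₁Al₁.₇₁Si₂.₂₉O₈: 0.29*22.99 + 0.71*40.078 + 1.71*26.982 + 2.29*28.085 + 8*15.999 = 273.568 g/mol.
Mass of Al per formula unit: 1.71 × 26.982 = 46.139 g.
Weight fraction Al = 46.139 / 273.568 = 0.1687.

16.87 weight percent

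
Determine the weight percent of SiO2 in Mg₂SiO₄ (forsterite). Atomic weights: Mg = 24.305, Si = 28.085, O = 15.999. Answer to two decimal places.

Formula mass = 140.691 g/mol.
1 Si → 1.0000 mol SiO2 per formula unit; M(SiO2) = 60.083, so SiO2 mass = 60.083 g.
60.083/140.691 × 100 = 42.71 wt%.

42.71 wt%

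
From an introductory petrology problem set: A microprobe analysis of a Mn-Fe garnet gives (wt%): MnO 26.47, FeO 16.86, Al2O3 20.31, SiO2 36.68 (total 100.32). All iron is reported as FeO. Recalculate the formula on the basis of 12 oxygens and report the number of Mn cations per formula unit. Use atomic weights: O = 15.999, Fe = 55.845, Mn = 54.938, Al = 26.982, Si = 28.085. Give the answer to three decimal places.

MnO: 26.47/70.937 = 0.37315 mol → 0.37315 mol Mn, 0.37315 mol O.
FeO: 16.86/71.844 = 0.23468 mol → 0.23468 mol Fe, 0.23468 mol O.
Al2O3: 20.31/101.961 = 0.19919 mol → 0.39838 mol Al, 0.59757 mol O.
SiO2: 36.68/60.083 = 0.61049 mol → 0.61049 mol Si, 1.22098 mol O.
Total oxygen = 2.42638 mol. Normalization factor = 12/2.42638 = 4.94564.
Mn per 12 O = 0.37315 × 4.94564 = 1.845.

1.845 Mn apfu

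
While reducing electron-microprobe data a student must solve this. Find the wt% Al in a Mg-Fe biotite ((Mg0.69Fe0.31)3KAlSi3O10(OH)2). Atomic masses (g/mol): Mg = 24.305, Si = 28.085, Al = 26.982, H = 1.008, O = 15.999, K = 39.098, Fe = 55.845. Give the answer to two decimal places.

Molar mass of (Mg0.69Fe0.31)3KAlSi3O10(OH)2: 2.07×24.305 + 0.93×55.845 + 1×39.098 + 1×26.982 + 3×28.085 + 12×15.999 + 2×1.008 = 446.586 g/mol.
Mass of Al per formula unit: 1 × 26.982 = 26.982 g.
Weight fraction Al = 26.982 / 446.586 = 0.0604.

6.04 weight percent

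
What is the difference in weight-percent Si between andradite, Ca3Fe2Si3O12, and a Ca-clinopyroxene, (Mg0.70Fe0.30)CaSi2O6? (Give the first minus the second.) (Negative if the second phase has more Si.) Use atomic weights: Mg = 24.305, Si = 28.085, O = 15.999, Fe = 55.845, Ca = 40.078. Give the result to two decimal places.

-8.27 percentage points

Si in Ca3Fe2Si3O12: molar mass 508.167 g/mol; 3×28.085 = 84.255 g → 16.58 wt%.
Si in (Mg0.70Fe0.30)CaSi2O6: molar mass 226.009 g/mol; 2×28.085 = 56.170 g → 24.85 wt%.
Difference = 16.58 − 24.85 = -8.27 percentage points.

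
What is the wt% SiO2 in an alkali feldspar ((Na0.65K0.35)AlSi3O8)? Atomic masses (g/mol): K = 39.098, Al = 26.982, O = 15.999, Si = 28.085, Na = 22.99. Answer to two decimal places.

67.29 wt%

Formula mass = 267.857 g/mol.
3 Si → 3.0000 mol SiO2 per formula unit; M(SiO2) = 60.083, so SiO2 mass = 180.249 g.
180.249/267.857 × 100 = 67.29 wt%.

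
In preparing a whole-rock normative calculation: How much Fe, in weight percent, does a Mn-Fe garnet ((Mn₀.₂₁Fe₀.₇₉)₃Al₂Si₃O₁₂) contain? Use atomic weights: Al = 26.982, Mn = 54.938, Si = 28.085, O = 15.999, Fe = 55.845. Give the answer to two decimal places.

M((Mn₀.₂₁Fe₀.₇₉)₃Al₂Si₃O₁₂) = 497.171 g/mol.
Fe contributes 2.37 × 55.845 = 132.353 g per mole.
132.353/497.171 = 0.2662 → 26.62%.

26.62 weight percent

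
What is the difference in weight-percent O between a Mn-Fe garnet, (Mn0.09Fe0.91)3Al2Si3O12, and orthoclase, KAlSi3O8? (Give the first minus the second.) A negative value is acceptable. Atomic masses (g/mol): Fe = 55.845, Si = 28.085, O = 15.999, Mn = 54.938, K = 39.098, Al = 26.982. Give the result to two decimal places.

First mineral: 191.988 g O in 497.497 g formula = 38.59 wt% O.
Second mineral: 127.992 g O in 278.327 g formula = 45.99 wt% O.
38.59% − 45.99% gives a difference of -7.40 percentage points.

-7.40 percentage points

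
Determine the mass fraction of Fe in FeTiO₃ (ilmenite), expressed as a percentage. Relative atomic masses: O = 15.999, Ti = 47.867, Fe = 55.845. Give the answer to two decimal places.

Molar mass of FeTiO₃: 1*55.845 + 1*47.867 + 3*15.999 = 151.709 g/mol.
Mass of Fe per formula unit: 1 × 55.845 = 55.845 g.
Weight fraction Fe = 55.845 / 151.709 = 0.3681.

36.81 mass %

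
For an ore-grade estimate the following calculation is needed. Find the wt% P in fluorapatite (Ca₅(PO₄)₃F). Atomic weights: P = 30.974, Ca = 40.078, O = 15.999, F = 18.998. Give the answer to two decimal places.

18.43 weight percent

Formula mass = 5*40.078 + 3*30.974 + 12*15.999 + 1*18.998 = 504.298 g/mol, of which 92.922 g is P.
So P makes up 92.922/504.298 = 0.1843 of the mass, i.e. 18.43%.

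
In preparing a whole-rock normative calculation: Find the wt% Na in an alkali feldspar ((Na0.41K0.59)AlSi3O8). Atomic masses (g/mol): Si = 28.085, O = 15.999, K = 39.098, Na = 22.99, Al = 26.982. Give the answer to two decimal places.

3.47 wt%

Formula mass = 0.41·22.99 + 0.59·39.098 + 1·26.982 + 3·28.085 + 8·15.999 = 271.723 g/mol, of which 9.426 g is Na.
So Na makes up 9.426/271.723 = 0.0347 of the mass, i.e. 3.47%.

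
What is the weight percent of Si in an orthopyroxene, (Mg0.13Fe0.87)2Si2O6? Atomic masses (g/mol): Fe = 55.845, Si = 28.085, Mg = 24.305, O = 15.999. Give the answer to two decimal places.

Formula mass = 0.26×24.305 + 1.74×55.845 + 2×28.085 + 6×15.999 = 255.654 g/mol, of which 56.170 g is Si.
So Si makes up 56.170/255.654 = 0.2197 of the mass, i.e. 21.97%.

21.97 wt%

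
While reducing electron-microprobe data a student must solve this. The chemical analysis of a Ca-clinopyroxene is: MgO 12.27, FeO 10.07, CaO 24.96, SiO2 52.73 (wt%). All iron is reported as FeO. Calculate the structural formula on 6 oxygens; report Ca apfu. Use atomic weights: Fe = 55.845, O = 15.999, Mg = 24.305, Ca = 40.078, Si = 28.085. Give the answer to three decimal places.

12.27 wt% MgO ÷ 40.304 g/mol = 0.30444 mol, giving 0.30444 Mg and 0.30444 O.
10.07 wt% FeO ÷ 71.844 g/mol = 0.14016 mol, giving 0.14016 Fe and 0.14016 O.
24.96 wt% CaO ÷ 56.077 g/mol = 0.44510 mol, giving 0.44510 Ca and 0.44510 O.
52.73 wt% SiO2 ÷ 60.083 g/mol = 0.87762 mol, giving 0.87762 Si and 1.75524 O.
Oxygen sums to 2.64494; scaling by 6/2.64494 = 2.26848 puts the formula on 6 O.
Ca: 0.44510 × 2.26848 = 1.010 atoms per formula unit.

1.010 Ca apfu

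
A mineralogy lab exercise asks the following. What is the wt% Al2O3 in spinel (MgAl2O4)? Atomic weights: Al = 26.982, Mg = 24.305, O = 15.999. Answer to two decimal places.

71.67 wt%

Molar mass of MgAl2O4 = 1*24.305 + 2*26.982 + 4*15.999 = 142.265 g/mol.
Each formula unit contains 2 Al, equivalent to 2/2 = 1.0000 mol Al2O3.
M(Al2O3) = 2×26.982 + 3×15.999 = 101.961 g/mol.
Mass of Al2O3 per formula unit = 1.0000 × 101.961 = 101.961 g.
Al2O3 wt% = 101.961 / 142.265 × 100 = 71.67%.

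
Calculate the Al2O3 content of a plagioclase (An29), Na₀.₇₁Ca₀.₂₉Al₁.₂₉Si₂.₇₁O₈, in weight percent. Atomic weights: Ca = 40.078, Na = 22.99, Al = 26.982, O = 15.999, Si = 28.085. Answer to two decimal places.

24.64 wt%

Molar mass of Na₀.₇₁Ca₀.₂₉Al₁.₂₉Si₂.₇₁O₈ = 0.71·22.99 + 0.29·40.078 + 1.29·26.982 + 2.71·28.085 + 8·15.999 = 266.855 g/mol.
Each formula unit contains 1.29 Al, equivalent to 1.29/2 = 0.6450 mol Al2O3.
M(Al2O3) = 2×26.982 + 3×15.999 = 101.961 g/mol.
Mass of Al2O3 per formula unit = 0.6450 × 101.961 = 65.765 g.
Al2O3 wt% = 65.765 / 266.855 × 100 = 24.64%.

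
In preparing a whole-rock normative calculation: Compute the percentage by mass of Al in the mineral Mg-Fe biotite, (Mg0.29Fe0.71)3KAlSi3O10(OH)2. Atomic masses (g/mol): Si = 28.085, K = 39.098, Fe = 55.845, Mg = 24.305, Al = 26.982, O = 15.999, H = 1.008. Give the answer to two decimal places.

Molar mass of (Mg0.29Fe0.71)3KAlSi3O10(OH)2: 0.87*24.305 + 2.13*55.845 + 1*39.098 + 1*26.982 + 3*28.085 + 12*15.999 + 2*1.008 = 484.434 g/mol.
Mass of Al per formula unit: 1 × 26.982 = 26.982 g.
Weight fraction Al = 26.982 / 484.434 = 0.0557.

5.57 weight percent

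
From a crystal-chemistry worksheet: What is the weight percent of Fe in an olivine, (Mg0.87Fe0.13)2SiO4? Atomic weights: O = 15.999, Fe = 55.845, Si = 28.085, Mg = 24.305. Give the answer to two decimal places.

Molar mass of (Mg0.87Fe0.13)2SiO4: 1.74·24.305 + 0.26·55.845 + 1·28.085 + 4·15.999 = 148.891 g/mol.
Mass of Fe per formula unit: 0.26 × 55.845 = 14.520 g.
Weight fraction Fe = 14.520 / 148.891 = 0.0975.

9.75 mass %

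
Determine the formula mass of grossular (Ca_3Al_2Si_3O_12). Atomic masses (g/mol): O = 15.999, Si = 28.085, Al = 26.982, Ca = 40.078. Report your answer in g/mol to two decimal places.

M = 3×40.078 + 2×26.982 + 3×28.085 + 12×15.999

450.44 g/mol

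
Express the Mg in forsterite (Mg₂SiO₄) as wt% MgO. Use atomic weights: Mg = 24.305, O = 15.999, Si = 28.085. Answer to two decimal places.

Molar mass of Mg₂SiO₄ = 2*24.305 + 1*28.085 + 4*15.999 = 140.691 g/mol.
Each formula unit contains 2 Mg, equivalent to 2/1 = 2.0000 mol MgO.
M(MgO) = 1×24.305 + 1×15.999 = 40.304 g/mol.
Mass of MgO per formula unit = 2.0000 × 40.304 = 80.608 g.
MgO wt% = 80.608 / 140.691 × 100 = 57.29%.

57.29 wt%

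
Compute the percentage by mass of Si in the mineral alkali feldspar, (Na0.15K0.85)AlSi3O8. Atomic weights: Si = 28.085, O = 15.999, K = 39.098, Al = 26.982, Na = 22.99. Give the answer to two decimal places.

30.54 wt%

M((Na0.15K0.85)AlSi3O8) = 275.911 g/mol.
Si contributes 3 × 28.085 = 84.255 g per mole.
84.255/275.911 = 0.3054 → 30.54%.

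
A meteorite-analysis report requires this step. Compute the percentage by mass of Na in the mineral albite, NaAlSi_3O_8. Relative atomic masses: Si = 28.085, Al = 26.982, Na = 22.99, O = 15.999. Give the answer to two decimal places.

Formula mass = 1·22.99 + 1·26.982 + 3·28.085 + 8·15.999 = 262.219 g/mol, of which 22.990 g is Na.
So Na makes up 22.990/262.219 = 0.0877 of the mass, i.e. 8.77%.

8.77 mass %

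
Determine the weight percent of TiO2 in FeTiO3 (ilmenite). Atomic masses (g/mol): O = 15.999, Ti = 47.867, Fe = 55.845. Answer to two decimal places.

52.64 wt%

Molar mass of FeTiO3 = 1·55.845 + 1·47.867 + 3·15.999 = 151.709 g/mol.
Each formula unit contains 1 Ti, equivalent to 1/1 = 1.0000 mol TiO2.
M(TiO2) = 1×47.867 + 2×15.999 = 79.865 g/mol.
Mass of TiO2 per formula unit = 1.0000 × 79.865 = 79.865 g.
TiO2 wt% = 79.865 / 151.709 × 100 = 52.64%.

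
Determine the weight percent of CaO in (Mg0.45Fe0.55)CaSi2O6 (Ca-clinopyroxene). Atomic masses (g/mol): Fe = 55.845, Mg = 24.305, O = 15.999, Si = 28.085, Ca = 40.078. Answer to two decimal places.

23.98 wt%

Molar mass of (Mg0.45Fe0.55)CaSi2O6 = 0.45·24.305 + 0.55·55.845 + 1·40.078 + 2·28.085 + 6·15.999 = 233.894 g/mol.
Each formula unit contains 1 Ca, equivalent to 1/1 = 1.0000 mol CaO.
M(CaO) = 1×40.078 + 1×15.999 = 56.077 g/mol.
Mass of CaO per formula unit = 1.0000 × 56.077 = 56.077 g.
CaO wt% = 56.077 / 233.894 × 100 = 23.98%.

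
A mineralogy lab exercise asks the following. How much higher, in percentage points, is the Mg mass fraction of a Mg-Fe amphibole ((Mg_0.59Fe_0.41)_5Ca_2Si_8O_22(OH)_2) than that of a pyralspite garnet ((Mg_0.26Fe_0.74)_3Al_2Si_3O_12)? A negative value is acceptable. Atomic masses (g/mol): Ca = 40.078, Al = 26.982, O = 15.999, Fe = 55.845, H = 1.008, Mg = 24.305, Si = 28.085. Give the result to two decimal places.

First mineral: 71.700 g Mg in 877.010 g formula = 8.18 wt% Mg.
Second mineral: 18.958 g Mg in 473.141 g formula = 4.01 wt% Mg.
8.18% − 4.01% gives a difference of 4.17 percentage points.

4.17 percentage points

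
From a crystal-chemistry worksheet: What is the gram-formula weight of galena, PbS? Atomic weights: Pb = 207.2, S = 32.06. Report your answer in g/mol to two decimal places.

The formula mass is the sum 1×207.2 + 1×32.06.

239.26 g/mol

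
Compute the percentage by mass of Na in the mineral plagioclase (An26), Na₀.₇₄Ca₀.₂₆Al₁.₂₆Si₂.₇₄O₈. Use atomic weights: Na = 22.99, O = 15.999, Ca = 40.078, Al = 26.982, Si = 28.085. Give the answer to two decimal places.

Formula mass = 0.74·22.99 + 0.26·40.078 + 1.26·26.982 + 2.74·28.085 + 8·15.999 = 266.375 g/mol, of which 17.013 g is Na.
So Na makes up 17.013/266.375 = 0.0639 of the mass, i.e. 6.39%.

6.39 mass %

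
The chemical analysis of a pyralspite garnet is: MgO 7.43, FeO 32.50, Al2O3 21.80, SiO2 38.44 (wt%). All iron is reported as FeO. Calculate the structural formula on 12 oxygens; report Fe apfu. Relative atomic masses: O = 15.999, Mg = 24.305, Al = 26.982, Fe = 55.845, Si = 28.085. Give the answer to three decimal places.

2.122 Fe apfu

MgO (M=40.304): mol = 0.18435; Mg = 0.18435, O = 0.18435.
FeO (M=71.844): mol = 0.45237; Fe = 0.45237, O = 0.45237.
Al2O3 (M=101.961): mol = 0.21381; Al = 0.42762, O = 0.64143.
SiO2 (M=60.083): mol = 0.63978; Si = 0.63978, O = 1.27956.
ΣO = 2.55771; factor = 12/ΣO = 4.69170.
Fe apfu = 0.45237 × 4.69170 = 2.122.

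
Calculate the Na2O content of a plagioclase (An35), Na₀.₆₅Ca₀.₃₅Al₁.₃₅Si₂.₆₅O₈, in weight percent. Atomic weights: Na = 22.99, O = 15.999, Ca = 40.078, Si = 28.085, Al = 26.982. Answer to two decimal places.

7.52 wt%

M(Na₀.₆₅Ca₀.₃₅Al₁.₃₅Si₂.₆₅O₈) = 267.814 g/mol; M(Na2O) = 61.979 g/mol.
Moles Na2O per formula unit = 0.65 Na ÷ 2 = 0.3250.
Na2O fraction = (0.3250 × 61.979) / 267.814 = 20.143/267.814 = 0.0752.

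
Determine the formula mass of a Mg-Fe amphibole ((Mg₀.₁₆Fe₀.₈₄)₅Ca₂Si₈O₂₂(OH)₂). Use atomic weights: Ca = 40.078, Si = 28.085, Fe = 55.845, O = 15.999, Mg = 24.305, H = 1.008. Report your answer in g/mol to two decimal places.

944.82 g/mol

Mg: 0.80 × 24.305 = 19.4440
Fe: 4.20 × 55.845 = 234.5490
Ca: 2 × 40.078 = 80.1560
Si: 8 × 28.085 = 224.6800
O: 24 × 15.999 = 383.9760
H: 2 × 1.008 = 2.0160
Summing the contributions gives the formula mass.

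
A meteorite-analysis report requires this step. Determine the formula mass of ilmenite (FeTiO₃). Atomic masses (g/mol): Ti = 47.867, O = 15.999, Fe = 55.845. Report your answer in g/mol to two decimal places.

The formula mass is the sum 1*55.845 + 1*47.867 + 3*15.999.

151.71 g/mol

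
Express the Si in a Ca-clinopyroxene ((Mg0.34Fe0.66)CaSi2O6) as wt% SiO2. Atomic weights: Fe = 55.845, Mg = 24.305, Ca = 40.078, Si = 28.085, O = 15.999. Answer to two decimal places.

M((Mg0.34Fe0.66)CaSi2O6) = 237.363 g/mol; M(SiO2) = 60.083 g/mol.
Moles SiO2 per formula unit = 2 Si ÷ 1 = 2.0000.
SiO2 fraction = (2.0000 × 60.083) / 237.363 = 120.166/237.363 = 0.5063.

50.63 wt%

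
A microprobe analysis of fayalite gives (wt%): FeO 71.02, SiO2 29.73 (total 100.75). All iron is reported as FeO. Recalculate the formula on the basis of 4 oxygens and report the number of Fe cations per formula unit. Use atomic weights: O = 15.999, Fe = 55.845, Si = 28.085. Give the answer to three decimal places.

FeO (M=71.844): mol = 0.98853; Fe = 0.98853, O = 0.98853.
SiO2 (M=60.083): mol = 0.49482; Si = 0.49482, O = 0.98964.
ΣO = 1.97817; factor = 4/ΣO = 2.02207.
Fe apfu = 0.98853 × 2.02207 = 1.999.

1.999 Fe apfu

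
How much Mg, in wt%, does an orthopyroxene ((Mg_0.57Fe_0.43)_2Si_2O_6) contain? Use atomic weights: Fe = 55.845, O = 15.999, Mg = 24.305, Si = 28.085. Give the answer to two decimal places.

12.16 wt%

Formula mass = 1.14·24.305 + 0.86·55.845 + 2·28.085 + 6·15.999 = 227.898 g/mol, of which 27.708 g is Mg.
So Mg makes up 27.708/227.898 = 0.1216 of the mass, i.e. 12.16%.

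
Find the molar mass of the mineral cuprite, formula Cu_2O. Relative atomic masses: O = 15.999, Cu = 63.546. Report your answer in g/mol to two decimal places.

M = 2*63.546 + 1*15.999

143.09 g/mol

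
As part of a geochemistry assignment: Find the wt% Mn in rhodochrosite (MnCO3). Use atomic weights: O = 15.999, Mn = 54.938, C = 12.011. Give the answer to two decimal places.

Molar mass of MnCO3: 1·54.938 + 1·12.011 + 3·15.999 = 114.946 g/mol.
Mass of Mn per formula unit: 1 × 54.938 = 54.938 g.
Weight fraction Mn = 54.938 / 114.946 = 0.4779.

47.79 weight percent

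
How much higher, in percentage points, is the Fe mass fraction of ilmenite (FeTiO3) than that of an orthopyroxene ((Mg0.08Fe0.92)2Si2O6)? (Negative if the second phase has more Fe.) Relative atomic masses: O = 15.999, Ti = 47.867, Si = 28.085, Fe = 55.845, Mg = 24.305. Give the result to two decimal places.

First mineral: 55.845 g Fe in 151.709 g formula = 36.81 wt% Fe.
Second mineral: 102.755 g Fe in 258.808 g formula = 39.70 wt% Fe.
36.81% − 39.70% gives a difference of -2.89 percentage points.

-2.89 percentage points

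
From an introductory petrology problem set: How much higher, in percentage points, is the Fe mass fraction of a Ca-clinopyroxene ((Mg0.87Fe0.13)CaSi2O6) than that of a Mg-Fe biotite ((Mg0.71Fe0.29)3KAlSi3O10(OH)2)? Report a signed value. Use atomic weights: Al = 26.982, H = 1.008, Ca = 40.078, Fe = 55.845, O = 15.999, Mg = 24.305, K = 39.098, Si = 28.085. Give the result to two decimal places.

-7.64 percentage points

M((Mg0.87Fe0.13)CaSi2O6) = 220.647 g/mol, so wt% Fe = 7.260/220.647 × 100 = 3.29%.
M((Mg0.71Fe0.29)3KAlSi3O10(OH)2) = 444.694 g/mol, so wt% Fe = 48.585/444.694 × 100 = 10.93%.
3.29 − 10.93 = -7.64 pp.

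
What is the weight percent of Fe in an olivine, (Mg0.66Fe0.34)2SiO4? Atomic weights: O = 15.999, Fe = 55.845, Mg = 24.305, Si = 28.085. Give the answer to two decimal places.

M((Mg0.66Fe0.34)2SiO4) = 162.138 g/mol.
Fe contributes 0.68 × 55.845 = 37.975 g per mole.
37.975/162.138 = 0.2342 → 23.42%.

23.42 wt%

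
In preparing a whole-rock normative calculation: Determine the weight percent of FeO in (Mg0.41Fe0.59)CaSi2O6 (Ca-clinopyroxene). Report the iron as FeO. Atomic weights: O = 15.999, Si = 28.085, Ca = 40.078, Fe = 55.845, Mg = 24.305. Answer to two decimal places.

M((Mg0.41Fe0.59)CaSi2O6) = 235.156 g/mol; M(FeO) = 71.844 g/mol.
Moles FeO per formula unit = 0.59 Fe ÷ 1 = 0.5900.
FeO fraction = (0.5900 × 71.844) / 235.156 = 42.388/235.156 = 0.1803.

18.03 wt%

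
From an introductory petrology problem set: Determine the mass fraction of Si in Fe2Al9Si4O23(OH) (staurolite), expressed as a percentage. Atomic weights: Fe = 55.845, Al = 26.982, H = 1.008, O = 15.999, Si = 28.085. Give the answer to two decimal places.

13.19 wt%

M(Fe2Al9Si4O23(OH)) = 851.852 g/mol.
Si contributes 4 × 28.085 = 112.340 g per mole.
112.340/851.852 = 0.1319 → 13.19%.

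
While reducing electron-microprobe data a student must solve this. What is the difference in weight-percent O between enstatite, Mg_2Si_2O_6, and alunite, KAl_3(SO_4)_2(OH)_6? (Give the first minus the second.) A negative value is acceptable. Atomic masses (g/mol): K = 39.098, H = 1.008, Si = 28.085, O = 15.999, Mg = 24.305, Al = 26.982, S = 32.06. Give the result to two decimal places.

M(Mg_2Si_2O_6) = 200.774 g/mol, so wt% O = 95.994/200.774 × 100 = 47.81%.
M(KAl_3(SO_4)_2(OH)_6) = 414.198 g/mol, so wt% O = 223.986/414.198 × 100 = 54.08%.
47.81 − 54.08 = -6.27 pp.

-6.27 percentage points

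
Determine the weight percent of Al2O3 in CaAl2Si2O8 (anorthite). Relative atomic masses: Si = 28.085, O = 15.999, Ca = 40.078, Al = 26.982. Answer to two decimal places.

Molar mass of CaAl2Si2O8 = 1×40.078 + 2×26.982 + 2×28.085 + 8×15.999 = 278.204 g/mol.
Each formula unit contains 2 Al, equivalent to 2/2 = 1.0000 mol Al2O3.
M(Al2O3) = 2×26.982 + 3×15.999 = 101.961 g/mol.
Mass of Al2O3 per formula unit = 1.0000 × 101.961 = 101.961 g.
Al2O3 wt% = 101.961 / 278.204 × 100 = 36.65%.

36.65 wt%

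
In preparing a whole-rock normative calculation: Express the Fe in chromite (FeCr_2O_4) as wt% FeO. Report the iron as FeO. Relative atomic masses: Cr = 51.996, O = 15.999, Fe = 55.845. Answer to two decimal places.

Molar mass of FeCr_2O_4 = 1×55.845 + 2×51.996 + 4×15.999 = 223.833 g/mol.
Each formula unit contains 1 Fe, equivalent to 1/1 = 1.0000 mol FeO.
M(FeO) = 1×55.845 + 1×15.999 = 71.844 g/mol.
Mass of FeO per formula unit = 1.0000 × 71.844 = 71.844 g.
FeO wt% = 71.844 / 223.833 × 100 = 32.10%.

32.10 wt%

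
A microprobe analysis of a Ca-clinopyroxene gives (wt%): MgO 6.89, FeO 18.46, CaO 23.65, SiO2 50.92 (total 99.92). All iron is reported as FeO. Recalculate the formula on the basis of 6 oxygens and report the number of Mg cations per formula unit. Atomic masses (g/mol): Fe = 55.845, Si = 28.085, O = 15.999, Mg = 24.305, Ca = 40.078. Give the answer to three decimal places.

MgO (M=40.304): mol = 0.17095; Mg = 0.17095, O = 0.17095.
FeO (M=71.844): mol = 0.25695; Fe = 0.25695, O = 0.25695.
CaO (M=56.077): mol = 0.42174; Ca = 0.42174, O = 0.42174.
SiO2 (M=60.083): mol = 0.84749; Si = 0.84749, O = 1.69498.
ΣO = 2.54462; factor = 6/ΣO = 2.35792.
Mg apfu = 0.17095 × 2.35792 = 0.403.

0.403 Mg apfu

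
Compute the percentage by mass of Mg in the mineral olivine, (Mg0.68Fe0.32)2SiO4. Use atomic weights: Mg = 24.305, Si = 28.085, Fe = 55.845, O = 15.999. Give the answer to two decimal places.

20.55 weight percent

M((Mg0.68Fe0.32)2SiO4) = 160.877 g/mol.
Mg contributes 1.36 × 24.305 = 33.055 g per mole.
33.055/160.877 = 0.2055 → 20.55%.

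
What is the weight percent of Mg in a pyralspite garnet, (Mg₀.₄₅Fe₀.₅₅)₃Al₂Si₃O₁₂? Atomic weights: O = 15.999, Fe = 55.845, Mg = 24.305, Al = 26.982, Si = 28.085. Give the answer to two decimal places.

7.21 weight percent

Formula mass = 1.35·24.305 + 1.65·55.845 + 2·26.982 + 3·28.085 + 12·15.999 = 455.163 g/mol, of which 32.812 g is Mg.
So Mg makes up 32.812/455.163 = 0.0721 of the mass, i.e. 7.21%.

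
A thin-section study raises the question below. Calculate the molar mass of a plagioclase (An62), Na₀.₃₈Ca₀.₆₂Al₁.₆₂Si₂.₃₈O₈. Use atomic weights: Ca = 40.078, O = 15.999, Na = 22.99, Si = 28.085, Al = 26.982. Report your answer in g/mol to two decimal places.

The formula mass is the sum 0.38·22.99 + 0.62·40.078 + 1.62·26.982 + 2.38·28.085 + 8·15.999.

272.13 g/mol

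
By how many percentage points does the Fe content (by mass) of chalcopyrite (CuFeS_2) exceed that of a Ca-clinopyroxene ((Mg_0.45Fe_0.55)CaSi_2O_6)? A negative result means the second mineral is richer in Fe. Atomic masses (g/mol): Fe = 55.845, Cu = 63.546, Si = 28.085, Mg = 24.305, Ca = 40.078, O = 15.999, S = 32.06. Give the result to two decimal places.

17.30 percentage points

First mineral: 55.845 g Fe in 183.511 g formula = 30.43 wt% Fe.
Second mineral: 30.715 g Fe in 233.894 g formula = 13.13 wt% Fe.
30.43% − 13.13% gives a difference of 17.30 percentage points.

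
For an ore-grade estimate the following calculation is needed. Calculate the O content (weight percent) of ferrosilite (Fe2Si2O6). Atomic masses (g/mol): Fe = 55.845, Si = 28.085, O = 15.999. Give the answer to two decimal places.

36.38 weight percent

M(Fe2Si2O6) = 263.854 g/mol.
O contributes 6 × 15.999 = 95.994 g per mole.
95.994/263.854 = 0.3638 → 36.38%.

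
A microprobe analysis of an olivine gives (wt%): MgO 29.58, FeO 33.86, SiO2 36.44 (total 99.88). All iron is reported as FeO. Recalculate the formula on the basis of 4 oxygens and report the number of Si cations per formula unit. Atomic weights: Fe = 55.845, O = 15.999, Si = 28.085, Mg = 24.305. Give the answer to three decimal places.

MgO: 29.58/40.304 = 0.73392 mol → 0.73392 mol Mg, 0.73392 mol O.
FeO: 33.86/71.844 = 0.47130 mol → 0.47130 mol Fe, 0.47130 mol O.
SiO2: 36.44/60.083 = 0.60649 mol → 0.60649 mol Si, 1.21298 mol O.
Total oxygen = 2.41820 mol. Normalization factor = 4/2.41820 = 1.65412.
Si per 4 O = 0.60649 × 1.65412 = 1.003.

1.003 Si apfu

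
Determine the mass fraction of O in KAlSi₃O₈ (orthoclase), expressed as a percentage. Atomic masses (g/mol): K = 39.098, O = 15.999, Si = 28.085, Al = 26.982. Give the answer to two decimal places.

45.99 weight percent

Molar mass of KAlSi₃O₈: 1·39.098 + 1·26.982 + 3·28.085 + 8·15.999 = 278.327 g/mol.
Mass of O per formula unit: 8 × 15.999 = 127.992 g.
Weight fraction O = 127.992 / 278.327 = 0.4599.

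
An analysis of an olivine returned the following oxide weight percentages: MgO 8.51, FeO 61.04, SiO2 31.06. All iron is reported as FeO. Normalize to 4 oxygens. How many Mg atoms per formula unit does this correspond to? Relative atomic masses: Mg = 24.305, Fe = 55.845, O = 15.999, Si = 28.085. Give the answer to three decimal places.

0.403 Mg apfu

MgO: 8.51/40.304 = 0.21115 mol → 0.21115 mol Mg, 0.21115 mol O.
FeO: 61.04/71.844 = 0.84962 mol → 0.84962 mol Fe, 0.84962 mol O.
SiO2: 31.06/60.083 = 0.51695 mol → 0.51695 mol Si, 1.03390 mol O.
Total oxygen = 2.09467 mol. Normalization factor = 4/2.09467 = 1.90961.
Mg per 4 O = 0.21115 × 1.90961 = 0.403.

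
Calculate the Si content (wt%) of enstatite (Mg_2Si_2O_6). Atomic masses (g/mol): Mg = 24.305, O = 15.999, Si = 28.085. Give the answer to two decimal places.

Molar mass of Mg_2Si_2O_6: 2×24.305 + 2×28.085 + 6×15.999 = 200.774 g/mol.
Mass of Si per formula unit: 2 × 28.085 = 56.170 g.
Weight fraction Si = 56.170 / 200.774 = 0.2798.

27.98 wt%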